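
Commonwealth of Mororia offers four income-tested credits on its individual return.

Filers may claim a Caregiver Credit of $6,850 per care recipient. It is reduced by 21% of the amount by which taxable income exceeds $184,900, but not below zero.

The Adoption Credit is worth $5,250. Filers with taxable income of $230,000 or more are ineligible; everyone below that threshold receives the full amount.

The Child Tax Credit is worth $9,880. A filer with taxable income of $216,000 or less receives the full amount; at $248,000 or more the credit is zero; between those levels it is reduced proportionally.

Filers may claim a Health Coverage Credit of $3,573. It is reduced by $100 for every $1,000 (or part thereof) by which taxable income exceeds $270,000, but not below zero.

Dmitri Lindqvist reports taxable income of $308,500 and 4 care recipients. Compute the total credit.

$1,444

Caregiver Credit: base = 4 × $6,850 = $27,400. 21% of the $123,600 excess over $184,900 is $25,956; credit = $27,400 − $25,956 = $1,444.
Adoption Credit: $308,500 meets or exceeds the $230,000 cutoff, so the credit is $0.
Child Tax Credit: $308,500 is at or above $248,000, so the credit is $0.
Health Coverage Credit: income exceeds $270,000 by $38,500 → 39 increments × $100 = $3,900 ≥ base, so the credit is $0.
Total: $1,444 + $0 + $0 + $0 = $1,444.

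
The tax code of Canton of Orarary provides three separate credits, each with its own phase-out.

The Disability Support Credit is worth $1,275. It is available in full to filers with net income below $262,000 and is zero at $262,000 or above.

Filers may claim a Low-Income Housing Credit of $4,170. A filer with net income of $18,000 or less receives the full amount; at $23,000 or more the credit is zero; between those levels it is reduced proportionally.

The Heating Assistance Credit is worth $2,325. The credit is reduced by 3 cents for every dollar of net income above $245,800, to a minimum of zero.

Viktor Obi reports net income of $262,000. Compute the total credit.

$1,839

Disability Support Credit: $262,000 meets or exceeds the $262,000 cutoff, so the credit is $0.
Low-Income Housing Credit: $262,000 is at or above $23,000, so the credit is $0.
Heating Assistance Credit: 3% of the $16,200 excess over $245,800 is $486; credit = $2,325 − $486 = $1,839.
Total: $0 + $0 + $1,839 = $1,839.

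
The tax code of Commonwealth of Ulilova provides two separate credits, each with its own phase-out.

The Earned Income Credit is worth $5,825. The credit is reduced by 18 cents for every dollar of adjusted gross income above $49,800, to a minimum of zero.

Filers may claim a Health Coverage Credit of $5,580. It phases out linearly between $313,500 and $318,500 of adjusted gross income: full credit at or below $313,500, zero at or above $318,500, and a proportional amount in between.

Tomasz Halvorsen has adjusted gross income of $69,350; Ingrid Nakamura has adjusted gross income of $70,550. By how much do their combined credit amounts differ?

Tomasz ($69,350): Earned Income Credit: 18% of the $19,550 excess over $49,800 is $3,519; credit = $5,825 − $3,519 = $2,306. Health Coverage Credit: $69,350 is at or below the $313,500 threshold, so the full $5,580 applies. total $2,306 + $5,580 = $7,886
Ingrid ($70,550): Earned Income Credit: 18% of the $20,750 excess over $49,800 is $3,735; credit = $5,825 − $3,735 = $2,090. Health Coverage Credit: $70,550 is at or below the $313,500 threshold, so the full $5,580 applies. total $2,090 + $5,580 = $7,670
Difference: |$7,886 − $7,670| = $216.

$216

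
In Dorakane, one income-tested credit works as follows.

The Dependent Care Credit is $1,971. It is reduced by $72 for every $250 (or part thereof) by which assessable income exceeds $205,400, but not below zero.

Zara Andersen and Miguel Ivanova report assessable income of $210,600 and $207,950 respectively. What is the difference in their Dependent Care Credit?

$720

Zara ($210,600): Dependent Care Credit: income exceeds $205,400 by $5,200, which is 21 full-or-partial $250 increments; reduction = 21 × $72 = $1,512, leaving $459.
Miguel ($207,950): Dependent Care Credit: income exceeds $205,400 by $2,550, which is 11 full-or-partial $250 increments; reduction = 11 × $72 = $792, leaving $1,179.
Difference: |$459 − $1,179| = $720.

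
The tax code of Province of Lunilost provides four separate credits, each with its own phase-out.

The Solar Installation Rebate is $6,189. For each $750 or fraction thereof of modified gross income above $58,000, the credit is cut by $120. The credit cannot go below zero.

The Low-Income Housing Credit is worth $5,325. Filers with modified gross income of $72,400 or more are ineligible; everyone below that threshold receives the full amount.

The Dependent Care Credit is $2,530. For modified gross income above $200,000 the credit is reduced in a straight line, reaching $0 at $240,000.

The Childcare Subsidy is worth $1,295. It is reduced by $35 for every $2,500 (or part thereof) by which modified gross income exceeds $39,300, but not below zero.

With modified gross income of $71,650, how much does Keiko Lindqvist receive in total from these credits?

$12,604

Solar Installation Rebate: income exceeds $58,000 by $13,650, which is 19 full-or-partial $750 increments; reduction = 19 × $120 = $2,280, leaving $3,909.
Low-Income Housing Credit: $71,650 is below the $72,400 cutoff, so the full $5,325 applies.
Dependent Care Credit: $71,650 is at or below the $200,000 threshold, so the full $2,530 applies.
Childcare Subsidy: income exceeds $39,300 by $32,350, which is 13 full-or-partial $2,500 increments; reduction = 13 × $35 = $455, leaving $840.
Total: $3,909 + $5,325 + $2,530 + $840 = $12,604.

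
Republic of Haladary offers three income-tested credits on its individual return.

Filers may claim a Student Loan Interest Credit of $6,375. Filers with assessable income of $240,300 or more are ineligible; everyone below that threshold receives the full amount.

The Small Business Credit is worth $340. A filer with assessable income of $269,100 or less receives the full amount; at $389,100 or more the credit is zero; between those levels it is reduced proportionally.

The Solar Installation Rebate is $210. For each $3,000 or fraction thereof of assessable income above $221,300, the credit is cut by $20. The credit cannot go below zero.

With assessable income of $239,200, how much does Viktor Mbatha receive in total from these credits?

$6,805

Student Loan Interest Credit: $239,200 is below the $240,300 cutoff, so the full $6,375 applies.
Small Business Credit: $239,200 is at or below the $269,100 threshold, so the full $340 applies.
Solar Installation Rebate: income exceeds $221,300 by $17,900, which is 6 full-or-partial $3,000 increments; reduction = 6 × $20 = $120, leaving $90.
Total: $6,375 + $340 + $90 = $6,805.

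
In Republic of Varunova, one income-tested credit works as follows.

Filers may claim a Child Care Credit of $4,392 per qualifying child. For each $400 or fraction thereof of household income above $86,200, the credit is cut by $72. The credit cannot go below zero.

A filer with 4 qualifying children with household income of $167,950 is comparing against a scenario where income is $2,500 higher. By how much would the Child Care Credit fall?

At $167,950 — base = 4 × $4,392 = $17,568. income exceeds $86,200 by $81,750, which is 205 full-or-partial $400 increments; reduction = 205 × $72 = $14,760, leaving $2,808.
At $170,450 — base = 4 × $4,392 = $17,568. income exceeds $86,200 by $84,250, which is 211 full-or-partial $400 increments; reduction = 211 × $72 = $15,192, leaving $2,376.
Lost: $2,808 − $2,376 = $432.

$432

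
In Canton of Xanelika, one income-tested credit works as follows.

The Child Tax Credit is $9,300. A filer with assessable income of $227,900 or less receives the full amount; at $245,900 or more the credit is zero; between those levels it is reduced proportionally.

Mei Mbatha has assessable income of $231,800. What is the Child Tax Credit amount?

$7,285

Child Tax Credit: $231,800 is $3,900 into a $18,000 phase-out range, leaving 14,100/18,000 of the credit: $9,300 × 14,100/18,000 = $7,285.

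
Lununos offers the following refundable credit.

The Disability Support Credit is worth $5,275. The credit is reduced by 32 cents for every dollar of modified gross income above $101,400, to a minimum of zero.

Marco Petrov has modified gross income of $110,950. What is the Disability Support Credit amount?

Disability Support Credit: 32% of the $9,550 excess over $101,400 is $3,056; credit = $5,275 − $3,056 = $2,219.

$2,219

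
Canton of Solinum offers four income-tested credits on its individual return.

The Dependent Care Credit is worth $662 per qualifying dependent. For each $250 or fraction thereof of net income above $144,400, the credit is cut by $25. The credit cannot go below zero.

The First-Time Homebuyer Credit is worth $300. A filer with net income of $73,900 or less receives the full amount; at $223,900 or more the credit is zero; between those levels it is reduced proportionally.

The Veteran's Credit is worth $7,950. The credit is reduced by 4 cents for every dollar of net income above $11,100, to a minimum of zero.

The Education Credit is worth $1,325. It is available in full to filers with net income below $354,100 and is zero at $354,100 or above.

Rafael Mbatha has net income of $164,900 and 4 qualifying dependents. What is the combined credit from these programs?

$3,839

Dependent Care Credit: base = 4 × $662 = $2,648. income exceeds $144,400 by $20,500, which is 82 full-or-partial $250 increments; reduction = 82 × $25 = $2,050, leaving $598.
First-Time Homebuyer Credit: $164,900 is $91,000 into a $150,000 phase-out range, leaving 59,000/150,000 of the credit: $300 × 59,000/150,000 = $118.
Veteran's Credit: 4% of the $153,800 excess over $11,100 is $6,152; credit = $7,950 − $6,152 = $1,798.
Education Credit: $164,900 is below the $354,100 cutoff, so the full $1,325 applies.
Total: $598 + $118 + $1,798 + $1,325 = $3,839.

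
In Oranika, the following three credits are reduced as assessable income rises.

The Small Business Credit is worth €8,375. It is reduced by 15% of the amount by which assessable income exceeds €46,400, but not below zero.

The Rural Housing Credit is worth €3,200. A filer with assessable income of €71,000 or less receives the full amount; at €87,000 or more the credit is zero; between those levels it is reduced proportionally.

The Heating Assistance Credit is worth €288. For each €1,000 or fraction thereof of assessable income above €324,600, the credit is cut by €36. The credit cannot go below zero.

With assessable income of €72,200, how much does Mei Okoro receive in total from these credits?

€7,753

Small Business Credit: 15% of the €25,800 excess over €46,400 is €3,870; credit = €8,375 − €3,870 = €4,505.
Rural Housing Credit: €72,200 is €1,200 into a €16,000 phase-out range, leaving 14,800/16,000 of the credit: €3,200 × 14,800/16,000 = €2,960.
Heating Assistance Credit: €72,200 is at or below the €324,600 threshold, so the full €288 applies.
Total: €4,505 + €2,960 + €288 = €7,753.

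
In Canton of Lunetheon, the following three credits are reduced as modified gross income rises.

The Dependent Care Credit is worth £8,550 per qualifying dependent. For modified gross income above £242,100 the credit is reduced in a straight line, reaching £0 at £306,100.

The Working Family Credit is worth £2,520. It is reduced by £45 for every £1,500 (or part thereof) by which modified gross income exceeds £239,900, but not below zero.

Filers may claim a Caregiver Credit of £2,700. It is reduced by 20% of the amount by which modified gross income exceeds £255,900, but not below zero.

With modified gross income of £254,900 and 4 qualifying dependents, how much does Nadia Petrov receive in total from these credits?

Dependent Care Credit: base = 4 × £8,550 = £34,200. £254,900 is £12,800 into a £64,000 phase-out range, leaving 51,200/64,000 of the credit: £34,200 × 51,200/64,000 = £27,360.
Working Family Credit: income exceeds £239,900 by £15,000, which is 10 full-or-partial £1,500 increments; reduction = 10 × £45 = £450, leaving £2,070.
Caregiver Credit: £254,900 is at or below the £255,900 threshold, so the full £2,700 applies.
Total: £27,360 + £2,070 + £2,700 = £32,130.

£32,130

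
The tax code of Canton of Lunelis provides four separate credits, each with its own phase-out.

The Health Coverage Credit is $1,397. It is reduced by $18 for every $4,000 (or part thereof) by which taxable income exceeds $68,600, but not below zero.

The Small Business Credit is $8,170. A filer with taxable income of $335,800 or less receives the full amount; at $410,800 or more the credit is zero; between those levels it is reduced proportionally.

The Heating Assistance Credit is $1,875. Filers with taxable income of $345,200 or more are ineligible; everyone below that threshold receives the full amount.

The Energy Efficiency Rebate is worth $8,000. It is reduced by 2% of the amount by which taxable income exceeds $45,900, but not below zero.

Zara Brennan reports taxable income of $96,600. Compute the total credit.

Health Coverage Credit: income exceeds $68,600 by $28,000, which is 7 full-or-partial $4,000 increments; reduction = 7 × $18 = $126, leaving $1,271.
Small Business Credit: $96,600 is at or below the $335,800 threshold, so the full $8,170 applies.
Heating Assistance Credit: $96,600 is below the $345,200 cutoff, so the full $1,875 applies.
Energy Efficiency Rebate: 2% of the $50,700 excess over $45,900 is $1,014; credit = $8,000 − $1,014 = $6,986.
Total: $1,271 + $8,170 + $1,875 + $6,986 = $18,302.

$18,302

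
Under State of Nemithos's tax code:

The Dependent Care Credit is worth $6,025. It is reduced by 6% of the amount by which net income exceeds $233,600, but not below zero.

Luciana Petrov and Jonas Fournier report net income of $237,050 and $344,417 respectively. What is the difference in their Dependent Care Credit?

Luciana ($237,050): Dependent Care Credit: 6% of the $3,450 excess over $233,600 is $207; credit = $6,025 − $207 = $5,818.
Jonas ($344,417): Dependent Care Credit: 6% of the $110,817 excess over $233,600 is $6,649.02 ≥ base, so the credit is $0.
Difference: |$5,818 − $0| = $5,818.

$5,818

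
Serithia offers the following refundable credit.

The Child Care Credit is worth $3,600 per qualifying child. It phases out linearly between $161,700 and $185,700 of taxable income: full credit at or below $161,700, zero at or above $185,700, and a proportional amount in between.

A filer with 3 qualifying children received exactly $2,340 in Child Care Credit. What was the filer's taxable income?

$180,500

Full credit = 3 × $3,600 = $10,800.
$2,340 is 2,340/10,800 of the full $10,800, so 8,460/10,800 of the $24,000 range has been used: income = $161,700 + $24,000 × 8,460/10,800 = $180,500.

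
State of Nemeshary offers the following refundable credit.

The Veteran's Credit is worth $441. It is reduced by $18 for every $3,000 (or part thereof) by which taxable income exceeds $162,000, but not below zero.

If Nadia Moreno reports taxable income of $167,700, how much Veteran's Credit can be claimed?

$405

Veteran's Credit: income exceeds $162,000 by $5,700, which is 2 full-or-partial $3,000 increments; reduction = 2 × $18 = $36, leaving $405.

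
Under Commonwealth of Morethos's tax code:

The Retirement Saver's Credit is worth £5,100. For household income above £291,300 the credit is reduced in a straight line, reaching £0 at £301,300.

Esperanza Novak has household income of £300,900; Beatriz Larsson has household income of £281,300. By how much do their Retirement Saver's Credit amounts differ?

Esperanza (£300,900): Retirement Saver's Credit: £300,900 is £9,600 into a £10,000 phase-out range, leaving 400/10,000 of the credit: £5,100 × 400/10,000 = £204.
Beatriz (£281,300): Retirement Saver's Credit: £281,300 is at or below the £291,300 threshold, so the full £5,100 applies.
Difference: |£204 − £5,100| = £4,896.

£4,896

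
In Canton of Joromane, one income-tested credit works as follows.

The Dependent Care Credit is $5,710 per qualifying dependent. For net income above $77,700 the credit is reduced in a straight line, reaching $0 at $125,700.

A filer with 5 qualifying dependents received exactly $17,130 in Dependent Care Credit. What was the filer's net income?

$96,900

Full credit = 5 × $5,710 = $28,550.
$17,130 is 17,130/28,550 of the full $28,550, so 11,420/28,550 of the $48,000 range has been used: income = $77,700 + $48,000 × 11,420/28,550 = $96,900.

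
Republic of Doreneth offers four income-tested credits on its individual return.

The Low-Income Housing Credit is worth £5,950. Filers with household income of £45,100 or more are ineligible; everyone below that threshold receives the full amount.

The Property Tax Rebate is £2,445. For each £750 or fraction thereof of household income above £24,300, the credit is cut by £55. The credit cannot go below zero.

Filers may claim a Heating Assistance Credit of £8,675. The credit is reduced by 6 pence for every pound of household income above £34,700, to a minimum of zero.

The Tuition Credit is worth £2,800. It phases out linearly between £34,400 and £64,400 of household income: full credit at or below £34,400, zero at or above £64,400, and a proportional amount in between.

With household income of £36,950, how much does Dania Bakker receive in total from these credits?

Low-Income Housing Credit: £36,950 is below the £45,100 cutoff, so the full £5,950 applies.
Property Tax Rebate: income exceeds £24,300 by £12,650, which is 17 full-or-partial £750 increments; reduction = 17 × £55 = £935, leaving £1,510.
Heating Assistance Credit: 6% of the £2,250 excess over £34,700 is £135; credit = £8,675 − £135 = £8,540.
Tuition Credit: £36,950 is £2,550 into a £30,000 phase-out range, leaving 27,450/30,000 of the credit: £2,800 × 27,450/30,000 = £2,562.
Total: £5,950 + £1,510 + £8,540 + £2,562 = £18,562.

£18,562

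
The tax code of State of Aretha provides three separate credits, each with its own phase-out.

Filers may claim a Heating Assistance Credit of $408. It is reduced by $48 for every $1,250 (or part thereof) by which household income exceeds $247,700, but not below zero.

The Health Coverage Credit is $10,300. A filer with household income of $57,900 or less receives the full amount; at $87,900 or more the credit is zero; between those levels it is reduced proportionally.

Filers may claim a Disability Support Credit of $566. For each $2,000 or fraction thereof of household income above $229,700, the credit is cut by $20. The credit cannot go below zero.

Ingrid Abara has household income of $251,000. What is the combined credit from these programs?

Heating Assistance Credit: income exceeds $247,700 by $3,300, which is 3 full-or-partial $1,250 increments; reduction = 3 × $48 = $144, leaving $264.
Health Coverage Credit: $251,000 is at or above $87,900, so the credit is $0.
Disability Support Credit: income exceeds $229,700 by $21,300, which is 11 full-or-partial $2,000 increments; reduction = 11 × $20 = $220, leaving $346.
Total: $264 + $0 + $346 = $610.

$610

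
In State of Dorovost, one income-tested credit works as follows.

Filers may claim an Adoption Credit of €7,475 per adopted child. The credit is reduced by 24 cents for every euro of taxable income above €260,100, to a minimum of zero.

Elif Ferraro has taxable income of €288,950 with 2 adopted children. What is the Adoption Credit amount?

€8,026

Adoption Credit: base = 2 × €7,475 = €14,950. 24% of the €28,850 excess over €260,100 is €6,924; credit = €14,950 − €6,924 = €8,026.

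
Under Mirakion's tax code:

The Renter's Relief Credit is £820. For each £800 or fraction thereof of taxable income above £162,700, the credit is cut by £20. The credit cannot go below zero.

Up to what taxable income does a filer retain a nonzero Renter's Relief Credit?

After 40 increments the reduction is 40 × £20 = £800, leaving £20; one more increment wipes it out. Increment 40 ends at excess 40 × £800 = £32,000, so the highest qualifying income is £162,700 + £32,000 = £194,700.

£194,700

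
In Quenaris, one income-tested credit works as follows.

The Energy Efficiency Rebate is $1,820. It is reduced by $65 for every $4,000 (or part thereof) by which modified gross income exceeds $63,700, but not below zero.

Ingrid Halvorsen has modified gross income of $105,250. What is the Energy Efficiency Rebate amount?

Energy Efficiency Rebate: income exceeds $63,700 by $41,550, which is 11 full-or-partial $4,000 increments; reduction = 11 × $65 = $715, leaving $1,105.

$1,105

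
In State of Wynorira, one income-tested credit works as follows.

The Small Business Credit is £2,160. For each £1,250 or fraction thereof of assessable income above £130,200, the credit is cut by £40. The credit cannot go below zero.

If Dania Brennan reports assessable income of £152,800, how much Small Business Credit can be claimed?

Small Business Credit: income exceeds £130,200 by £22,600, which is 19 full-or-partial £1,250 increments; reduction = 19 × £40 = £760, leaving £1,400.

£1,400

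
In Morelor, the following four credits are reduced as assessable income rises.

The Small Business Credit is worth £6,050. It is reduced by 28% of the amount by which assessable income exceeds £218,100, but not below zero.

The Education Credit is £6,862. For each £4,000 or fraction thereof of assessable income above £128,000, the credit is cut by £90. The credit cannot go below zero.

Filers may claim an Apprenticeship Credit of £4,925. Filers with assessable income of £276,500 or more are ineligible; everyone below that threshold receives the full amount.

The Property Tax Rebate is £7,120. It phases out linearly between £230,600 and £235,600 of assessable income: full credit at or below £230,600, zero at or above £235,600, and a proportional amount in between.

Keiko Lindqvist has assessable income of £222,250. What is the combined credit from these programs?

Small Business Credit: 28% of the £4,150 excess over £218,100 is £1,162; credit = £6,050 − £1,162 = £4,888.
Education Credit: income exceeds £128,000 by £94,250, which is 24 full-or-partial £4,000 increments; reduction = 24 × £90 = £2,160, leaving £4,702.
Apprenticeship Credit: £222,250 is below the £276,500 cutoff, so the full £4,925 applies.
Property Tax Rebate: £222,250 is at or below the £230,600 threshold, so the full £7,120 applies.
Total: £4,888 + £4,702 + £4,925 + £7,120 = £21,635.

£21,635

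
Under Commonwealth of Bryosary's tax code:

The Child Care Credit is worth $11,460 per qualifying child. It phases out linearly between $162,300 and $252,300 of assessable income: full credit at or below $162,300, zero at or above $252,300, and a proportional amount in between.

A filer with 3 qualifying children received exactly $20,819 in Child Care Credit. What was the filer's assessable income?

Full credit = 3 × $11,460 = $34,380.
$20,819 is 20,819/34,380 of the full $34,380, so 13,561/34,380 of the $90,000 range has been used: income = $162,300 + $90,000 × 13,561/34,380 = $197,800.

$197,800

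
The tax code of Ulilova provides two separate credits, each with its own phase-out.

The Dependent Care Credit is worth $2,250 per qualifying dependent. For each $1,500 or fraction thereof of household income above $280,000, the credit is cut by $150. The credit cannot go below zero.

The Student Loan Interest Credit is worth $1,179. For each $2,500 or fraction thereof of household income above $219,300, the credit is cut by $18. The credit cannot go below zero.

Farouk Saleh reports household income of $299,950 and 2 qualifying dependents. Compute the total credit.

Dependent Care Credit: base = 2 × $2,250 = $4,500. income exceeds $280,000 by $19,950, which is 14 full-or-partial $1,500 increments; reduction = 14 × $150 = $2,100, leaving $2,400.
Student Loan Interest Credit: income exceeds $219,300 by $80,650, which is 33 full-or-partial $2,500 increments; reduction = 33 × $18 = $594, leaving $585.
Total: $2,400 + $585 = $2,985.

$2,985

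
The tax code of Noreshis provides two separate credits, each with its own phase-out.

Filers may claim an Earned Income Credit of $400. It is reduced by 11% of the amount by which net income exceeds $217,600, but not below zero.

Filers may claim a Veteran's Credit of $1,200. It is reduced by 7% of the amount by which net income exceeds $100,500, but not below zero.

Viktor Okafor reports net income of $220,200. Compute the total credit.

$114

Earned Income Credit: 11% of the $2,600 excess over $217,600 is $286; credit = $400 − $286 = $114.
Veteran's Credit: 7% of the $119,700 excess over $100,500 is $8,379 ≥ base, so the credit is $0.
Total: $114 + $0 = $114.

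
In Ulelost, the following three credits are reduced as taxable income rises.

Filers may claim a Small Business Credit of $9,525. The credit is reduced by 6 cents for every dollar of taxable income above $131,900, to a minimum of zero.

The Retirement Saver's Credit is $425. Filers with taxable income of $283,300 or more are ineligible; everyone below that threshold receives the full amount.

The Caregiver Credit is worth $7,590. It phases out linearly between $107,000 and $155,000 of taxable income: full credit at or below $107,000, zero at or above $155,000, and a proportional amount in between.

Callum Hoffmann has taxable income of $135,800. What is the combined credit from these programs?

$12,752

Small Business Credit: 6% of the $3,900 excess over $131,900 is $234; credit = $9,525 − $234 = $9,291.
Retirement Saver's Credit: $135,800 is below the $283,300 cutoff, so the full $425 applies.
Caregiver Credit: $135,800 is $28,800 into a $48,000 phase-out range, leaving 19,200/48,000 of the credit: $7,590 × 19,200/48,000 = $3,036.
Total: $9,291 + $425 + $3,036 = $12,752.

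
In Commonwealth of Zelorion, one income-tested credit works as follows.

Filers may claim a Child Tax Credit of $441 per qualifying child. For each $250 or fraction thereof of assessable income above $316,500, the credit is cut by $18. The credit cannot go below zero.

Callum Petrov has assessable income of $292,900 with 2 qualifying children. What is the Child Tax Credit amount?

$882

Child Tax Credit: base = 2 × $441 = $882. $292,900 is at or below the $316,500 threshold, so the full $882 applies.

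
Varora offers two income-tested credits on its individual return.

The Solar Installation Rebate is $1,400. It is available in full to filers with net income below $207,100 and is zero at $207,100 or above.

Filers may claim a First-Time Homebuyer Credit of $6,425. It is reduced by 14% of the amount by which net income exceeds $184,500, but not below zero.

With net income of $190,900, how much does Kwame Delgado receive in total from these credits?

$6,929

Solar Installation Rebate: $190,900 is below the $207,100 cutoff, so the full $1,400 applies.
First-Time Homebuyer Credit: 14% of the $6,400 excess over $184,500 is $896; credit = $6,425 − $896 = $5,529.
Total: $1,400 + $5,529 = $6,929.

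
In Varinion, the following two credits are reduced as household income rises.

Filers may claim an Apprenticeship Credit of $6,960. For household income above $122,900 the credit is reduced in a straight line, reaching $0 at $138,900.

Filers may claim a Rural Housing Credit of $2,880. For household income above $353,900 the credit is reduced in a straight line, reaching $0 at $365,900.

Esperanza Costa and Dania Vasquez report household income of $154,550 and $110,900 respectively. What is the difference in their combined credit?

Esperanza ($154,550): Apprenticeship Credit: $154,550 is at or above $138,900, so the credit is $0. Rural Housing Credit: $154,550 is at or below the $353,900 threshold, so the full $2,880 applies. total $0 + $2,880 = $2,880
Dania ($110,900): Apprenticeship Credit: $110,900 is at or below the $122,900 threshold, so the full $6,960 applies. Rural Housing Credit: $110,900 is at or below the $353,900 threshold, so the full $2,880 applies. total $6,960 + $2,880 = $9,840
Difference: |$2,880 − $9,840| = $6,960.

$6,960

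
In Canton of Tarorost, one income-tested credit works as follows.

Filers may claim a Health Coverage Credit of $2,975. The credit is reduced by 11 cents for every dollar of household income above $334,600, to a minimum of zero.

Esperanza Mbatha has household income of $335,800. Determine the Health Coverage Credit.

Health Coverage Credit: 11% of the $1,200 excess over $334,600 is $132; credit = $2,975 − $132 = $2,843.

$2,843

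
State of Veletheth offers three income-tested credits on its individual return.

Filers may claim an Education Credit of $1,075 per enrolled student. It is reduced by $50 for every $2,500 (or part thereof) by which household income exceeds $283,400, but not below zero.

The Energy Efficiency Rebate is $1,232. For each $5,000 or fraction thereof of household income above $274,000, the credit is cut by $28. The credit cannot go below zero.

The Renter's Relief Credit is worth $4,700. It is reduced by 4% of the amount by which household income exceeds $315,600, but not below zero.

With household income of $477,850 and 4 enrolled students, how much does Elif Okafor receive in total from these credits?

$484

Education Credit: base = 4 × $1,075 = $4,300. income exceeds $283,400 by $194,450, which is 78 full-or-partial $2,500 increments; reduction = 78 × $50 = $3,900, leaving $400.
Energy Efficiency Rebate: income exceeds $274,000 by $203,850, which is 41 full-or-partial $5,000 increments; reduction = 41 × $28 = $1,148, leaving $84.
Renter's Relief Credit: 4% of the $162,250 excess over $315,600 is $6,490 ≥ base, so the credit is $0.
Total: $400 + $84 + $0 = $484.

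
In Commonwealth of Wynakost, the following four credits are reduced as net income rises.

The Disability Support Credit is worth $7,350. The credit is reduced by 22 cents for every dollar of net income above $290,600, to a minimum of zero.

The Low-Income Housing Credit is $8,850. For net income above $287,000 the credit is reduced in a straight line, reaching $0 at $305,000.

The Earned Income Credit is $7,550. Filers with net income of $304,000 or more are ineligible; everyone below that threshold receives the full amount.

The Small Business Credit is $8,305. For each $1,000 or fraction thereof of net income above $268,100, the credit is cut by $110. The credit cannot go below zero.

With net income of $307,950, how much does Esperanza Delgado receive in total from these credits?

$7,438

Disability Support Credit: 22% of the $17,350 excess over $290,600 is $3,817; credit = $7,350 − $3,817 = $3,533.
Low-Income Housing Credit: $307,950 is at or above $305,000, so the credit is $0.
Earned Income Credit: $307,950 meets or exceeds the $304,000 cutoff, so the credit is $0.
Small Business Credit: income exceeds $268,100 by $39,850, which is 40 full-or-partial $1,000 increments; reduction = 40 × $110 = $4,400, leaving $3,905.
Total: $3,533 + $0 + $0 + $3,905 = $7,438.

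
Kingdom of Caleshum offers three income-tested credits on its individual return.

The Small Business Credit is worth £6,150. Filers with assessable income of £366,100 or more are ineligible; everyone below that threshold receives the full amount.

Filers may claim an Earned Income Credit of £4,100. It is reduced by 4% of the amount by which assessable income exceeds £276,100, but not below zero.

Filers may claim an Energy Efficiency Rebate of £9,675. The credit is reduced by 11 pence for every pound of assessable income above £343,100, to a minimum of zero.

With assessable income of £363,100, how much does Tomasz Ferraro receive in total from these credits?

Small Business Credit: £363,100 is below the £366,100 cutoff, so the full £6,150 applies.
Earned Income Credit: 4% of the £87,000 excess over £276,100 is £3,480; credit = £4,100 − £3,480 = £620.
Energy Efficiency Rebate: 11% of the £20,000 excess over £343,100 is £2,200; credit = £9,675 − £2,200 = £7,475.
Total: £6,150 + £620 + £7,475 = £14,245.

£14,245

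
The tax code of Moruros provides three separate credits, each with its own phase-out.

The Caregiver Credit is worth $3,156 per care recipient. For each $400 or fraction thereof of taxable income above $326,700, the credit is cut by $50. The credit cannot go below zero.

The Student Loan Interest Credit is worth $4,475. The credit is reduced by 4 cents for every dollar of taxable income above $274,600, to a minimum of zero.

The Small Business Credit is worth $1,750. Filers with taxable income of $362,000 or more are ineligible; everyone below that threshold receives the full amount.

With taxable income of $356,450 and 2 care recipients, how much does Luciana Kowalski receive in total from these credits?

Caregiver Credit: base = 2 × $3,156 = $6,312. income exceeds $326,700 by $29,750, which is 75 full-or-partial $400 increments; reduction = 75 × $50 = $3,750, leaving $2,562.
Student Loan Interest Credit: 4% of the $81,850 excess over $274,600 is $3,274; credit = $4,475 − $3,274 = $1,201.
Small Business Credit: $356,450 is below the $362,000 cutoff, so the full $1,750 applies.
Total: $2,562 + $1,201 + $1,750 = $5,513.

$5,513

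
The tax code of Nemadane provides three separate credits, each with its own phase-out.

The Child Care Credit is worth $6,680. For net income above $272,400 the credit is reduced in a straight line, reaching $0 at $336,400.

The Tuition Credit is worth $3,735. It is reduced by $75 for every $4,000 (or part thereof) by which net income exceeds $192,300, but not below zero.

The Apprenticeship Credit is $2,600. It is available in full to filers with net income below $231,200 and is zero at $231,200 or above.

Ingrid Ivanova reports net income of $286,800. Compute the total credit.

$7,112

Child Care Credit: $286,800 is $14,400 into a $64,000 phase-out range, leaving 49,600/64,000 of the credit: $6,680 × 49,600/64,000 = $5,177.
Tuition Credit: income exceeds $192,300 by $94,500, which is 24 full-or-partial $4,000 increments; reduction = 24 × $75 = $1,800, leaving $1,935.
Apprenticeship Credit: $286,800 meets or exceeds the $231,200 cutoff, so the credit is $0.
Total: $5,177 + $1,935 + $0 = $7,112.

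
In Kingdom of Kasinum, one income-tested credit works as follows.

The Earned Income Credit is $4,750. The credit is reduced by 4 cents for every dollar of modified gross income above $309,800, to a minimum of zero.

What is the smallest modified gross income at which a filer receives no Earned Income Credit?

$428,550

The credit falls by 4% of each dollar above $309,800, so it reaches zero when the excess is $4,750 / 4% = $118,750: income = $309,800 + $118,750 = $428,550.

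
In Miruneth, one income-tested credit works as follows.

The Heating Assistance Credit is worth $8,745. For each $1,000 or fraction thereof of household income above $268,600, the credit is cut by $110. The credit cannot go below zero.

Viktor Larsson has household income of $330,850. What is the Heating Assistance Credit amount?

$1,815

Heating Assistance Credit: income exceeds $268,600 by $62,250, which is 63 full-or-partial $1,000 increments; reduction = 63 × $110 = $6,930, leaving $1,815.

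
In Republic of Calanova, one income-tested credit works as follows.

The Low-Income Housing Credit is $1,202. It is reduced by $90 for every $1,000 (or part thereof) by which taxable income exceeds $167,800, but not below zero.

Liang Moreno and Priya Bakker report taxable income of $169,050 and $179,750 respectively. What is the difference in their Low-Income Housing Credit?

Liang ($169,050): Low-Income Housing Credit: income exceeds $167,800 by $1,250, which is 2 full-or-partial $1,000 increments; reduction = 2 × $90 = $180, leaving $1,022.
Priya ($179,750): Low-Income Housing Credit: income exceeds $167,800 by $11,950, which is 12 full-or-partial $1,000 increments; reduction = 12 × $90 = $1,080, leaving $122.
Difference: |$1,022 − $122| = $900.

$900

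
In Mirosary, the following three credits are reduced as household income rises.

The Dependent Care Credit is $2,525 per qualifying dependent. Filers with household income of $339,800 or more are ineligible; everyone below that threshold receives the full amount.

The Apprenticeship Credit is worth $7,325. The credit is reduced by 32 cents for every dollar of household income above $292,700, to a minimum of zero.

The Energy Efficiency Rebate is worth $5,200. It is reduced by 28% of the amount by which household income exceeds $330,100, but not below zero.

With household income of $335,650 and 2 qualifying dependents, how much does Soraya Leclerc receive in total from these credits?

Dependent Care Credit: base = 2 × $2,525 = $5,050. $335,650 is below the $339,800 cutoff, so the full $5,050 applies.
Apprenticeship Credit: 32% of the $42,950 excess over $292,700 is $13,744 ≥ base, so the credit is $0.
Energy Efficiency Rebate: 28% of the $5,550 excess over $330,100 is $1,554; credit = $5,200 − $1,554 = $3,646.
Total: $5,050 + $0 + $3,646 = $8,696.

$8,696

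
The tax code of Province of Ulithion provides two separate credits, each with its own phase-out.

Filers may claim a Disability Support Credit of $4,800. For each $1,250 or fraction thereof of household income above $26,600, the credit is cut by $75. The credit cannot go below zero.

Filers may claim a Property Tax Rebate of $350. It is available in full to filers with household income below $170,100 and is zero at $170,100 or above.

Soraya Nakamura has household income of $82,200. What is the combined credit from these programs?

$1,775

Disability Support Credit: income exceeds $26,600 by $55,600, which is 45 full-or-partial $1,250 increments; reduction = 45 × $75 = $3,375, leaving $1,425.
Property Tax Rebate: $82,200 is below the $170,100 cutoff, so the full $350 applies.
Total: $1,425 + $350 = $1,775.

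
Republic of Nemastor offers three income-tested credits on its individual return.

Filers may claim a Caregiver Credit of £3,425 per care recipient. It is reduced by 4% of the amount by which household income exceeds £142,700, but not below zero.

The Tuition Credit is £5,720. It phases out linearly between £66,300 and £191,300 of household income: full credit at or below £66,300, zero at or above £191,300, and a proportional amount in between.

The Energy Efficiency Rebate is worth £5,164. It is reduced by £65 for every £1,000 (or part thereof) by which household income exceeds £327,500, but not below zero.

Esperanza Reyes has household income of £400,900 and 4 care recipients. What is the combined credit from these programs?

£3,726

Caregiver Credit: base = 4 × £3,425 = £13,700. 4% of the £258,200 excess over £142,700 is £10,328; credit = £13,700 − £10,328 = £3,372.
Tuition Credit: £400,900 is at or above £191,300, so the credit is £0.
Energy Efficiency Rebate: income exceeds £327,500 by £73,400, which is 74 full-or-partial £1,000 increments; reduction = 74 × £65 = £4,810, leaving £354.
Total: £3,372 + £0 + £354 = £3,726.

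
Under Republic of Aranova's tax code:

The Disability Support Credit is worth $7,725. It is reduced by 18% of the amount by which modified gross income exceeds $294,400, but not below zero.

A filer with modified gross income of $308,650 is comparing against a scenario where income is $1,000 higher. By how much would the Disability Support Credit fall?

$180

At $308,650 — 18% of the $14,250 excess over $294,400 is $2,565; credit = $7,725 − $2,565 = $5,160.
At $309,650 — 18% of the $15,250 excess over $294,400 is $2,745; credit = $7,725 − $2,745 = $4,980.
Lost: $5,160 − $4,980 = $180.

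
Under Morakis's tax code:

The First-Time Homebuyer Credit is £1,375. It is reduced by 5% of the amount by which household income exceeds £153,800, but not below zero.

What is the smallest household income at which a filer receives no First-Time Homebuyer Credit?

The credit falls by 5% of each pound above £153,800, so it reaches zero when the excess is £1,375 / 5% = £27,500: income = £153,800 + £27,500 = £181,300.

£181,300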